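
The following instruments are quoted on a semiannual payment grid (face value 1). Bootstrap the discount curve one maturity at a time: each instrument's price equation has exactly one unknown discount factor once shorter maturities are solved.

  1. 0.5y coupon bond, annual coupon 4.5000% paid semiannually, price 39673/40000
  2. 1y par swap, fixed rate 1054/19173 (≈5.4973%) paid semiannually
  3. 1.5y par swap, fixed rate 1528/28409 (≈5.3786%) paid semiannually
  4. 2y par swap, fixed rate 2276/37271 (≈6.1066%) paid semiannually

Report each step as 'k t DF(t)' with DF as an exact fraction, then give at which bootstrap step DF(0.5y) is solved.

step 1 [0.5y] bond c/2=9/400: DF=(39673/40000 − 9/400·(0))/(1+9/400) = 97/100 ≈ 0.970000
step 2 [1y] swap r/2=527/19173: DF=(1 − 527/19173·(0.970000))/(1+527/19173) = 9473/10000 ≈ 0.947300
step 3 [1.5y] swap r/2=764/28409: DF=(1 − 764/28409·(0.970000+0.947300))/(1+764/28409) = 2309/2500 ≈ 0.923600
step 4 [2y] swap r/2=1138/37271: DF=(1 − 1138/37271·(0.970000+0.947300+0.923600))/(1+1138/37271) = 4431/5000 ≈ 0.886200

1 1/2 97/100
2 1 9473/10000
3 3/2 2309/2500
4 2 4431/5000
DF(0.5y) is solved at step 1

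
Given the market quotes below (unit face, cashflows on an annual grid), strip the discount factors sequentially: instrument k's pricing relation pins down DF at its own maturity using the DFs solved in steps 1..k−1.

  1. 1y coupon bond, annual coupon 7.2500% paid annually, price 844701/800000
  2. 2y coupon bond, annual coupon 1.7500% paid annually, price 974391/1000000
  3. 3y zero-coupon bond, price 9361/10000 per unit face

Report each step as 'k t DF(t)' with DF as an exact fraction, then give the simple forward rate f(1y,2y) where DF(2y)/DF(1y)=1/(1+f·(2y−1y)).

1 1 1969/2000
2 2 9407/10000
3 3 9361/10000
f(1y,2y) = ((1969/2000)/(9407/10000) − 1)/(1) = 438/9407 ≈ 4.6561%

step 1 [1y] bond c/1=29/400: DF=(844701/800000 − 29/400·(0))/(1+29/400) = 1969/2000 ≈ 0.984500
step 2 [2y] bond c/1=7/400: DF=(974391/1000000 − 7/400·(0.984500))/(1+7/400) = 9407/10000 ≈ 0.940700
step 3 [3y] zero: DF = P = 9361/10000 ≈ 0.936100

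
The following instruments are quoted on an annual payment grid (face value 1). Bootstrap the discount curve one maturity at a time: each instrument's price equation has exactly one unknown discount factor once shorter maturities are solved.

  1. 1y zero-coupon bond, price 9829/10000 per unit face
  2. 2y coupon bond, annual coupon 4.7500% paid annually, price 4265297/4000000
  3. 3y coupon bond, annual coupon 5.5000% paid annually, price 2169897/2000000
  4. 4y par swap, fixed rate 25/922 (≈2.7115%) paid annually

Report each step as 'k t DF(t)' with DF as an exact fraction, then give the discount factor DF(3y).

step 1 [1y] zero: DF = P = 9829/10000 ≈ 0.982900
step 2 [2y] bond c/1=19/400: DF=(4265297/4000000 − 19/400·(0.982900))/(1+19/400) = 4867/5000 ≈ 0.973400
step 3 [3y] bond c/1=11/200: DF=(2169897/2000000 − 11/200·(0.982900+0.973400))/(1+11/200) = 579/625 ≈ 0.926400
step 4 [4y] swap r/1=25/922: DF=(1 − 25/922·(0.982900+0.973400+0.926400))/(1+25/922) = 359/400 ≈ 0.897500

1 1 9829/10000
2 2 4867/5000
3 3 579/625
4 4 359/400
DF(3y) = 579/625 ≈ 0.926400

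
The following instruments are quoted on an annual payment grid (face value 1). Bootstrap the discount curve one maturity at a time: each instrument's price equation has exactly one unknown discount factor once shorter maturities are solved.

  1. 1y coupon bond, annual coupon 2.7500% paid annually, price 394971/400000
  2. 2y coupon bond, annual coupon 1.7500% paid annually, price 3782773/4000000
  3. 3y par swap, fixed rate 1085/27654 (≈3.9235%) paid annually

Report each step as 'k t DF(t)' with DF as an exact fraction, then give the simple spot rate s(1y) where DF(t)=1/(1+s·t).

step 1 [1y] bond c/1=11/400: DF=(394971/400000 − 11/400·(0))/(1+11/400) = 961/1000 ≈ 0.961000
step 2 [2y] bond c/1=7/400: DF=(3782773/4000000 − 7/400·(0.961000))/(1+7/400) = 9129/10000 ≈ 0.912900
step 3 [3y] swap r/1=1085/27654: DF=(1 − 1085/27654·(0.961000+0.912900))/(1+1085/27654) = 1783/2000 ≈ 0.891500

1 1 961/1000
2 2 9129/10000
3 3 1783/2000
s(1y) = (1/(961/1000) − 1)/(1) = 39/961 ≈ 4.0583%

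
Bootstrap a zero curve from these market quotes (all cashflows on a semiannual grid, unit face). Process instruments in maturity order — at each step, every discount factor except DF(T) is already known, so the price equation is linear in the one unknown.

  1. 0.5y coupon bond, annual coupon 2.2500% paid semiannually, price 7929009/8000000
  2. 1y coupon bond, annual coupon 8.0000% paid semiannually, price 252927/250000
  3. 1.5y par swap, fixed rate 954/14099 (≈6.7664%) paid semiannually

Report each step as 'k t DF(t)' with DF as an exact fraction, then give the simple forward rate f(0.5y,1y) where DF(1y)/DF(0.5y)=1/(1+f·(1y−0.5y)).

1 1/2 9801/10000
2 1 9351/10000
3 3/2 4523/5000
f(0.5y,1y) = ((9801/10000)/(9351/10000) − 1)/(1/2) = 100/1039 ≈ 9.6246%

step 1 [0.5y] bond c/2=9/800: DF=(7929009/8000000 − 9/800·(0))/(1+9/800) = 9801/10000 ≈ 0.980100
step 2 [1y] bond c/2=1/25: DF=(252927/250000 − 1/25·(0.980100))/(1+1/25) = 9351/10000 ≈ 0.935100
step 3 [1.5y] swap r/2=477/14099: DF=(1 − 477/14099·(0.980100+0.935100))/(1+477/14099) = 4523/5000 ≈ 0.904600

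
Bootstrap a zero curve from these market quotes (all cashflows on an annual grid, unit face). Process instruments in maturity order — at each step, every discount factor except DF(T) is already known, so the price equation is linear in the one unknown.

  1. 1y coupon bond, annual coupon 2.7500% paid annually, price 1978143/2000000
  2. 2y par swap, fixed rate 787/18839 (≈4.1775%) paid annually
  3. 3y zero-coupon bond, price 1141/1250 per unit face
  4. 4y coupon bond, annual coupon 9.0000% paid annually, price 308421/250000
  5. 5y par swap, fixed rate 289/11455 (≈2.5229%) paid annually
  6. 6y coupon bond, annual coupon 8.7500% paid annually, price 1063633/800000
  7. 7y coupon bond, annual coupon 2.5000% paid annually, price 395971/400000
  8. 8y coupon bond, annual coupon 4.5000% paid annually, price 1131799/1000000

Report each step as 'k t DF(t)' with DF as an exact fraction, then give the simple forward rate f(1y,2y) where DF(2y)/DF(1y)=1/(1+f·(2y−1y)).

1 1 4813/5000
2 2 9213/10000
3 3 1141/1250
4 4 9009/10000
5 5 2211/2500
6 6 8539/10000
7 7 2083/2500
8 8 8131/10000
f(1y,2y) = ((4813/5000)/(9213/10000) − 1)/(1) = 413/9213 ≈ 4.4828%

step 1 [1y] bond c/1=11/400: DF=(1978143/2000000 − 11/400·(0))/(1+11/400) = 4813/5000 ≈ 0.962600
step 2 [2y] swap r/1=787/18839: DF=(1 − 787/18839·(0.962600))/(1+787/18839) = 9213/10000 ≈ 0.921300
step 3 [3y] zero: DF = P = 1141/1250 ≈ 0.912800
step 4 [4y] bond c/1=9/100: DF=(308421/250000 − 9/100·(0.962600+0.921300+0.912800))/(1+9/100) = 9009/10000 ≈ 0.900900
step 5 [5y] swap r/1=289/11455: DF=(1 − 289/11455·(0.962600+0.921300+0.912800+0.900900))/(1+289/11455) = 2211/2500 ≈ 0.884400
step 6 [6y] bond c/1=7/80: DF=(1063633/800000 − 7/80·(0.962600+0.921300+0.912800+0.900900+0.884400))/(1+7/80) = 8539/10000 ≈ 0.853900
step 7 [7y] bond c/1=1/40: DF=(395971/400000 − 1/40·(0.962600+0.921300+0.912800+0.900900+0.884400+0.853900))/(1+1/40) = 2083/2500 ≈ 0.833200
step 8 [8y] bond c/1=9/200: DF=(1131799/1000000 − 9/200·(0.962600+0.921300+0.912800+0.900900+0.884400+0.853900+0.833200))/(1+9/200) = 8131/10000 ≈ 0.813100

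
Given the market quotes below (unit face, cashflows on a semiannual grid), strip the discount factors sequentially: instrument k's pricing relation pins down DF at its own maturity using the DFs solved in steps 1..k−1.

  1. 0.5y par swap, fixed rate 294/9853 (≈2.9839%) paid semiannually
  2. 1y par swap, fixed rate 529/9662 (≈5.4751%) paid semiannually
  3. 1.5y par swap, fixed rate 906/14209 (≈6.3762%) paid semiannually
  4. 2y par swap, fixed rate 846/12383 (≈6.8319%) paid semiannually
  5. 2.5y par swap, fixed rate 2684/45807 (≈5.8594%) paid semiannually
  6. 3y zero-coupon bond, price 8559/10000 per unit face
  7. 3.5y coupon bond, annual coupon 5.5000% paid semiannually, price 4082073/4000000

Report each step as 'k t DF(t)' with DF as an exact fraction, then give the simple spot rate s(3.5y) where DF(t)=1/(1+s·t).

step 1 [0.5y] swap r/2=147/9853: DF=(1 − 147/9853·(0))/(1+147/9853) = 9853/10000 ≈ 0.985300
step 2 [1y] swap r/2=529/19324: DF=(1 − 529/19324·(0.985300))/(1+529/19324) = 9471/10000 ≈ 0.947100
step 3 [1.5y] swap r/2=453/14209: DF=(1 − 453/14209·(0.985300+0.947100))/(1+453/14209) = 4547/5000 ≈ 0.909400
step 4 [2y] swap r/2=423/12383: DF=(1 − 423/12383·(0.985300+0.947100+0.909400))/(1+423/12383) = 8731/10000 ≈ 0.873100
step 5 [2.5y] swap r/2=1342/45807: DF=(1 − 1342/45807·(0.985300+0.947100+0.909400+0.873100))/(1+1342/45807) = 4329/5000 ≈ 0.865800
step 6 [3y] zero: DF = P = 8559/10000 ≈ 0.855900
step 7 [3.5y] bond c/2=11/400: DF=(4082073/4000000 − 11/400·(0.985300+0.947100+0.909400+0.873100+0.865800+0.855900))/(1+11/400) = 8477/10000 ≈ 0.847700

1 1/2 9853/10000
2 1 9471/10000
3 3/2 4547/5000
4 2 8731/10000
5 5/2 4329/5000
6 3 8559/10000
7 7/2 8477/10000
s(3.5y) = (1/(8477/10000) − 1)/(7/2) = 3046/59339 ≈ 5.1332%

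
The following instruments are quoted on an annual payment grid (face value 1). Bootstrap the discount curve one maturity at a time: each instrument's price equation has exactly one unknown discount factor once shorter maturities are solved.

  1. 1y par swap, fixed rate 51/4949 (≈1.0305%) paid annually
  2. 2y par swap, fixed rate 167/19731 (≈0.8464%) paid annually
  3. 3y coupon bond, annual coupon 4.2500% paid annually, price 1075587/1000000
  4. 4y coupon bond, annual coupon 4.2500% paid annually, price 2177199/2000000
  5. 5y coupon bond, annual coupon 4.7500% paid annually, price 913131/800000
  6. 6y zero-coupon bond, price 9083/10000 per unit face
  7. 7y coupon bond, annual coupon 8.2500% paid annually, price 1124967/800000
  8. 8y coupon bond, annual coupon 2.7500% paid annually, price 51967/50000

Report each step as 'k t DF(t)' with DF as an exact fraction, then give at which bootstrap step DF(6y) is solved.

step 1 [1y] swap r/1=51/4949: DF=(1 − 51/4949·(0))/(1+51/4949) = 4949/5000 ≈ 0.989800
step 2 [2y] swap r/1=167/19731: DF=(1 − 167/19731·(0.989800))/(1+167/19731) = 9833/10000 ≈ 0.983300
step 3 [3y] bond c/1=17/400: DF=(1075587/1000000 − 17/400·(0.989800+0.983300))/(1+17/400) = 9513/10000 ≈ 0.951300
step 4 [4y] bond c/1=17/400: DF=(2177199/2000000 − 17/400·(0.989800+0.983300+0.951300))/(1+17/400) = 37/40 ≈ 0.925000
step 5 [5y] bond c/1=19/400: DF=(913131/800000 − 19/400·(0.989800+0.983300+0.951300+0.925000))/(1+19/400) = 9151/10000 ≈ 0.915100
step 6 [6y] zero: DF = P = 9083/10000 ≈ 0.908300
step 7 [7y] bond c/1=33/400: DF=(1124967/800000 − 33/400·(0.989800+0.983300+0.951300+0.925000+0.915100+0.908300))/(1+33/400) = 8667/10000 ≈ 0.866700
step 8 [8y] bond c/1=11/400: DF=(51967/50000 − 11/400·(0.989800+0.983300+0.951300+0.925000+0.915100+0.908300+0.866700))/(1+11/400) = 1673/2000 ≈ 0.836500

1 1 4949/5000
2 2 9833/10000
3 3 9513/10000
4 4 37/40
5 5 9151/10000
6 6 9083/10000
7 7 8667/10000
8 8 1673/2000
DF(6y) is solved at step 6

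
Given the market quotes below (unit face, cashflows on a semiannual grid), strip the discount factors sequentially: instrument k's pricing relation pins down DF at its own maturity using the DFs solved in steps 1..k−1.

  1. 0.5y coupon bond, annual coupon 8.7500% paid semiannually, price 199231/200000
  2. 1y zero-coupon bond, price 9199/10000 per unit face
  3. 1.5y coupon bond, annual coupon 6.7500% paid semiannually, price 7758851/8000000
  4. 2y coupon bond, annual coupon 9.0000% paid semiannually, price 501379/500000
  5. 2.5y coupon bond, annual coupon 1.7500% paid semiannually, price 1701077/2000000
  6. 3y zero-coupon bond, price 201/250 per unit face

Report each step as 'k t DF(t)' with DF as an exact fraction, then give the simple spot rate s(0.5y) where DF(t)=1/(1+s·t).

1 1/2 1193/1250
2 1 9199/10000
3 3/2 877/1000
4 2 8411/10000
5 5/2 203/250
6 3 201/250
s(0.5y) = (1/(1193/1250) − 1)/(1/2) = 114/1193 ≈ 9.5557%

step 1 [0.5y] bond c/2=7/160: DF=(199231/200000 − 7/160·(0))/(1+7/160) = 1193/1250 ≈ 0.954400
step 2 [1y] zero: DF = P = 9199/10000 ≈ 0.919900
step 3 [1.5y] bond c/2=27/800: DF=(7758851/8000000 − 27/800·(0.954400+0.919900))/(1+27/800) = 877/1000 ≈ 0.877000
step 4 [2y] bond c/2=9/200: DF=(501379/500000 − 9/200·(0.954400+0.919900+0.877000))/(1+9/200) = 8411/10000 ≈ 0.841100
step 5 [2.5y] bond c/2=7/800: DF=(1701077/2000000 − 7/800·(0.954400+0.919900+0.877000+0.841100))/(1+7/800) = 203/250 ≈ 0.812000
step 6 [3y] zero: DF = P = 201/250 ≈ 0.804000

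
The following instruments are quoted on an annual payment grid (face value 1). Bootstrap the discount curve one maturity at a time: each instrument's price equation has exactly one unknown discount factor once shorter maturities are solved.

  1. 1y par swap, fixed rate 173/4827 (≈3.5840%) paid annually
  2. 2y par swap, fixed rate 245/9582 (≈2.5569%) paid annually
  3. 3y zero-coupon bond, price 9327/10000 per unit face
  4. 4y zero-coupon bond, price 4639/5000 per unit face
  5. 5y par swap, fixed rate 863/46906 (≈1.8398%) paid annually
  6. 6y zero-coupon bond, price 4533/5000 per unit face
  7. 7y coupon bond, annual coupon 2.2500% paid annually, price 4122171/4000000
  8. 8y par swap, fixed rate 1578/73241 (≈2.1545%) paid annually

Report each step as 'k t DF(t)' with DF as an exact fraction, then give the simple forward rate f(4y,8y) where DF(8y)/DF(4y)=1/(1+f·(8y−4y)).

step 1 [1y] swap r/1=173/4827: DF=(1 − 173/4827·(0))/(1+173/4827) = 4827/5000 ≈ 0.965400
step 2 [2y] swap r/1=245/9582: DF=(1 − 245/9582·(0.965400))/(1+245/9582) = 951/1000 ≈ 0.951000
step 3 [3y] zero: DF = P = 9327/10000 ≈ 0.932700
step 4 [4y] zero: DF = P = 4639/5000 ≈ 0.927800
step 5 [5y] swap r/1=863/46906: DF=(1 − 863/46906·(0.965400+0.951000+0.932700+0.927800))/(1+863/46906) = 9137/10000 ≈ 0.913700
step 6 [6y] zero: DF = P = 4533/5000 ≈ 0.906600
step 7 [7y] bond c/1=9/400: DF=(4122171/4000000 − 9/400·(0.965400+0.951000+0.932700+0.927800+0.913700+0.906600))/(1+9/400) = 8847/10000 ≈ 0.884700
step 8 [8y] swap r/1=1578/73241: DF=(1 − 1578/73241·(0.965400+0.951000+0.932700+0.927800+0.913700+0.906600+0.884700))/(1+1578/73241) = 4211/5000 ≈ 0.842200

1 1 4827/5000
2 2 951/1000
3 3 9327/10000
4 4 4639/5000
5 5 9137/10000
6 6 4533/5000
7 7 8847/10000
8 8 4211/5000
f(4y,8y) = ((4639/5000)/(4211/5000) − 1)/(4) = 107/4211 ≈ 2.5410%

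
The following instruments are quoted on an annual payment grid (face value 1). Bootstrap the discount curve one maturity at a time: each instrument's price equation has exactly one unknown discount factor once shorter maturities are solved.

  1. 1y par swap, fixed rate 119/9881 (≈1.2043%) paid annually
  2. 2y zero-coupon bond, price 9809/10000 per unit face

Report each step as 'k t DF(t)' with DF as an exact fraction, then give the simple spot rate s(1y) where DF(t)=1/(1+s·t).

step 1 [1y] swap r/1=119/9881: DF=(1 − 119/9881·(0))/(1+119/9881) = 9881/10000 ≈ 0.988100
step 2 [2y] zero: DF = P = 9809/10000 ≈ 0.980900

1 1 9881/10000
2 2 9809/10000
s(1y) = (1/(9881/10000) − 1)/(1) = 119/9881 ≈ 1.2043%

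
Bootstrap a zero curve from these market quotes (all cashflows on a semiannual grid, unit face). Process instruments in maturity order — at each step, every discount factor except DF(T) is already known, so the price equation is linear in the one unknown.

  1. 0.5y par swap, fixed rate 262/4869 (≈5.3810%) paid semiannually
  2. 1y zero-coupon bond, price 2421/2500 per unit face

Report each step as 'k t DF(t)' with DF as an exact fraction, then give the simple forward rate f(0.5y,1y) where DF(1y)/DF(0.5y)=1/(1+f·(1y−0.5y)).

1 1/2 4869/5000
2 1 2421/2500
f(0.5y,1y) = ((4869/5000)/(2421/2500) − 1)/(1/2) = 3/269 ≈ 1.1152%

step 1 [0.5y] swap r/2=131/4869: DF=(1 − 131/4869·(0))/(1+131/4869) = 4869/5000 ≈ 0.973800
step 2 [1y] zero: DF = P = 2421/2500 ≈ 0.968400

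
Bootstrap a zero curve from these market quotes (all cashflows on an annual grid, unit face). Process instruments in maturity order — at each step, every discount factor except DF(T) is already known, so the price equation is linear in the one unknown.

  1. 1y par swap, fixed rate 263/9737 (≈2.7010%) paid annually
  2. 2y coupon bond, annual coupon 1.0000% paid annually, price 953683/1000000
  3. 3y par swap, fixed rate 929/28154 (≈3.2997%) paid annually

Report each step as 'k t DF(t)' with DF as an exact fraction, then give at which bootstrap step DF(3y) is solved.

1 1 9737/10000
2 2 4673/5000
3 3 9071/10000
DF(3y) is solved at step 3

step 1 [1y] swap r/1=263/9737: DF=(1 − 263/9737·(0))/(1+263/9737) = 9737/10000 ≈ 0.973700
step 2 [2y] bond c/1=1/100: DF=(953683/1000000 − 1/100·(0.973700))/(1+1/100) = 4673/5000 ≈ 0.934600
step 3 [3y] swap r/1=929/28154: DF=(1 − 929/28154·(0.973700+0.934600))/(1+929/28154) = 9071/10000 ≈ 0.907100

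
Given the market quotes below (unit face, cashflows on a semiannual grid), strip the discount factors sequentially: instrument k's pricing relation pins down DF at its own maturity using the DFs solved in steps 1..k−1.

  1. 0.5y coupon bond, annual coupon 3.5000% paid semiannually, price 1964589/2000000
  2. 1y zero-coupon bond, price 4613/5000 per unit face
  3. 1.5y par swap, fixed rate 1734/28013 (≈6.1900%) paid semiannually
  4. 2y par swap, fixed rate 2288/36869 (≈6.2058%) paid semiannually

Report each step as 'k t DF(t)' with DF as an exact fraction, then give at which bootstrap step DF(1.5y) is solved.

step 1 [0.5y] bond c/2=7/400: DF=(1964589/2000000 − 7/400·(0))/(1+7/400) = 4827/5000 ≈ 0.965400
step 2 [1y] zero: DF = P = 4613/5000 ≈ 0.922600
step 3 [1.5y] swap r/2=867/28013: DF=(1 − 867/28013·(0.965400+0.922600))/(1+867/28013) = 9133/10000 ≈ 0.913300
step 4 [2y] swap r/2=1144/36869: DF=(1 − 1144/36869·(0.965400+0.922600+0.913300))/(1+1144/36869) = 1107/1250 ≈ 0.885600

1 1/2 4827/5000
2 1 4613/5000
3 3/2 9133/10000
4 2 1107/1250
DF(1.5y) is solved at step 3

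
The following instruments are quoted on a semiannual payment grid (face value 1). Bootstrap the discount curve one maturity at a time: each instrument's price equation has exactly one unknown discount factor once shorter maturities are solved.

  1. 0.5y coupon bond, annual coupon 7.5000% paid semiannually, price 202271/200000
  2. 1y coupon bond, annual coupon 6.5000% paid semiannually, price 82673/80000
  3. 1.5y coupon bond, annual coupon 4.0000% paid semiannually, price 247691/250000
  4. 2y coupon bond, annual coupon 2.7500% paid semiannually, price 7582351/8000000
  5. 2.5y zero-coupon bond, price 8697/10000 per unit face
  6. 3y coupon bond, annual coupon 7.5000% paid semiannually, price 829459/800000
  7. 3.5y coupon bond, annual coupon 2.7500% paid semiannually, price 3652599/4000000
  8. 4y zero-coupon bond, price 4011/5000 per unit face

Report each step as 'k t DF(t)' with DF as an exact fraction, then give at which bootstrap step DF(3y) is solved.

1 1/2 2437/2500
2 1 4851/5000
3 3/2 2333/2500
4 2 8959/10000
5 5/2 8697/10000
6 3 1663/2000
7 7/2 1653/2000
8 4 4011/5000
DF(3y) is solved at step 6

step 1 [0.5y] bond c/2=3/80: DF=(202271/200000 − 3/80·(0))/(1+3/80) = 2437/2500 ≈ 0.974800
step 2 [1y] bond c/2=13/400: DF=(82673/80000 − 13/400·(0.974800))/(1+13/400) = 4851/5000 ≈ 0.970200
step 3 [1.5y] bond c/2=1/50: DF=(247691/250000 − 1/50·(0.974800+0.970200))/(1+1/50) = 2333/2500 ≈ 0.933200
step 4 [2y] bond c/2=11/800: DF=(7582351/8000000 − 11/800·(0.974800+0.970200+0.933200))/(1+11/800) = 8959/10000 ≈ 0.895900
step 5 [2.5y] zero: DF = P = 8697/10000 ≈ 0.869700
step 6 [3y] bond c/2=3/80: DF=(829459/800000 − 3/80·(0.974800+0.970200+0.933200+0.895900+0.869700))/(1+3/80) = 1663/2000 ≈ 0.831500
step 7 [3.5y] bond c/2=11/800: DF=(3652599/4000000 − 11/800·(0.974800+0.970200+0.933200+0.895900+0.869700+0.831500))/(1+11/800) = 1653/2000 ≈ 0.826500
step 8 [4y] zero: DF = P = 4011/5000 ≈ 0.802200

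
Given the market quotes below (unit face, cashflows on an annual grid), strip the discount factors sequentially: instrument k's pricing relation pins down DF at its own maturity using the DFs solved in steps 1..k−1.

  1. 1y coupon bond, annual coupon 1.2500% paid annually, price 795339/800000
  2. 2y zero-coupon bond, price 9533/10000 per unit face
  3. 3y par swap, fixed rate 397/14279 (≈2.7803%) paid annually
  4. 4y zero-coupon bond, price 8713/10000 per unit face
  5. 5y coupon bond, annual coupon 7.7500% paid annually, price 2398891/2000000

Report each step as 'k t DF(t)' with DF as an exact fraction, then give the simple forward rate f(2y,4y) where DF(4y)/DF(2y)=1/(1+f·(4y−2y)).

step 1 [1y] bond c/1=1/80: DF=(795339/800000 − 1/80·(0))/(1+1/80) = 9819/10000 ≈ 0.981900
step 2 [2y] zero: DF = P = 9533/10000 ≈ 0.953300
step 3 [3y] swap r/1=397/14279: DF=(1 − 397/14279·(0.981900+0.953300))/(1+397/14279) = 4603/5000 ≈ 0.920600
step 4 [4y] zero: DF = P = 8713/10000 ≈ 0.871300
step 5 [5y] bond c/1=31/400: DF=(2398891/2000000 − 31/400·(0.981900+0.953300+0.920600+0.871300))/(1+31/400) = 8451/10000 ≈ 0.845100

1 1 9819/10000
2 2 9533/10000
3 3 4603/5000
4 4 8713/10000
5 5 8451/10000
f(2y,4y) = ((9533/10000)/(8713/10000) − 1)/(2) = 410/8713 ≈ 4.7056%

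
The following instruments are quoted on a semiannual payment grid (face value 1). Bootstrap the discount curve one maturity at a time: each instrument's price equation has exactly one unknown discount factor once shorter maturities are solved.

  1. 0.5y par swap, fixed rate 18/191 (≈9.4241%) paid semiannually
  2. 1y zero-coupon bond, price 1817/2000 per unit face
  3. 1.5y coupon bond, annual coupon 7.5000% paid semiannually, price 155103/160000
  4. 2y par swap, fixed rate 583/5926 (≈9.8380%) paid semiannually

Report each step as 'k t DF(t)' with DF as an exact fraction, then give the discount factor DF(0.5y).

step 1 [0.5y] swap r/2=9/191: DF=(1 − 9/191·(0))/(1+9/191) = 191/200 ≈ 0.955000
step 2 [1y] zero: DF = P = 1817/2000 ≈ 0.908500
step 3 [1.5y] bond c/2=3/80: DF=(155103/160000 − 3/80·(0.955000+0.908500))/(1+3/80) = 867/1000 ≈ 0.867000
step 4 [2y] swap r/2=583/11852: DF=(1 − 583/11852·(0.955000+0.908500+0.867000))/(1+583/11852) = 8251/10000 ≈ 0.825100

1 1/2 191/200
2 1 1817/2000
3 3/2 867/1000
4 2 8251/10000
DF(0.5y) = 191/200 ≈ 0.955000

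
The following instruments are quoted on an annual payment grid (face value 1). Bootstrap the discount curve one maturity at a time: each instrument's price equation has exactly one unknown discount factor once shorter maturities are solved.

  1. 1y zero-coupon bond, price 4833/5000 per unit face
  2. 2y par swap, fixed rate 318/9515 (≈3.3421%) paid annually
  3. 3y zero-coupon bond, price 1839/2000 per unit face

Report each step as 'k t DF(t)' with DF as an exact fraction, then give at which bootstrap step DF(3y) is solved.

1 1 4833/5000
2 2 2341/2500
3 3 1839/2000
DF(3y) is solved at step 3

step 1 [1y] zero: DF = P = 4833/5000 ≈ 0.966600
step 2 [2y] swap r/1=318/9515: DF=(1 − 318/9515·(0.966600))/(1+318/9515) = 2341/2500 ≈ 0.936400
step 3 [3y] zero: DF = P = 1839/2000 ≈ 0.919500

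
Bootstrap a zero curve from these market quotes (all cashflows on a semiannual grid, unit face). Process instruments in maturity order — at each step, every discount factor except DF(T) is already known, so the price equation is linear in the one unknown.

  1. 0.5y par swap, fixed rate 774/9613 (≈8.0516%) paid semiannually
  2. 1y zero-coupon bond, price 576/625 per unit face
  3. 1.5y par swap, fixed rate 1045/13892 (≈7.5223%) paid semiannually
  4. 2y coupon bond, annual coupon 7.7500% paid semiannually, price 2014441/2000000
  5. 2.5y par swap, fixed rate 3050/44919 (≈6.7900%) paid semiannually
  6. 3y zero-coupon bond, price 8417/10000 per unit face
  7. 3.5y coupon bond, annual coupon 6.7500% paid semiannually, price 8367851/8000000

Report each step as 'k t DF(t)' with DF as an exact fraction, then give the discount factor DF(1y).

1 1/2 9613/10000
2 1 576/625
3 3/2 1791/2000
4 2 433/500
5 5/2 339/400
6 3 8417/10000
7 7/2 8377/10000
DF(1y) = 576/625 ≈ 0.921600

step 1 [0.5y] swap r/2=387/9613: DF=(1 − 387/9613·(0))/(1+387/9613) = 9613/10000 ≈ 0.961300
step 2 [1y] zero: DF = P = 576/625 ≈ 0.921600
step 3 [1.5y] swap r/2=1045/27784: DF=(1 − 1045/27784·(0.961300+0.921600))/(1+1045/27784) = 1791/2000 ≈ 0.895500
step 4 [2y] bond c/2=31/800: DF=(2014441/2000000 − 31/800·(0.961300+0.921600+0.895500))/(1+31/800) = 433/500 ≈ 0.866000
step 5 [2.5y] swap r/2=1525/44919: DF=(1 − 1525/44919·(0.961300+0.921600+0.895500+0.866000))/(1+1525/44919) = 339/400 ≈ 0.847500
step 6 [3y] zero: DF = P = 8417/10000 ≈ 0.841700
step 7 [3.5y] bond c/2=27/800: DF=(8367851/8000000 − 27/800·(0.961300+0.921600+0.895500+0.866000+0.847500+0.841700))/(1+27/800) = 8377/10000 ≈ 0.837700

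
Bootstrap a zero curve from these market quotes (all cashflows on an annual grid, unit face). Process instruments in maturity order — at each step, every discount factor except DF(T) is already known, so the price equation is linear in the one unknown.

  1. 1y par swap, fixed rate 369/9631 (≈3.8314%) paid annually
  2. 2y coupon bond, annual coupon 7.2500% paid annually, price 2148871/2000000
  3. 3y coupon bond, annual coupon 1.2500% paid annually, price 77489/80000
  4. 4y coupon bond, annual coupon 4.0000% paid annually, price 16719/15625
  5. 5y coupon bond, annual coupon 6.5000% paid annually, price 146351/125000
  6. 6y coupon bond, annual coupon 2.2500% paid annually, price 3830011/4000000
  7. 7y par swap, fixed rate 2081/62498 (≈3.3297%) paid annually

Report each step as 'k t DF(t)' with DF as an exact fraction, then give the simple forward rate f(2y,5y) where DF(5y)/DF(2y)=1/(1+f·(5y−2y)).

1 1 9631/10000
2 2 9367/10000
3 3 2333/2500
4 4 9199/10000
5 5 8703/10000
6 6 8347/10000
7 7 7919/10000
f(2y,5y) = ((9367/10000)/(8703/10000) − 1)/(3) = 664/26109 ≈ 2.5432%

step 1 [1y] swap r/1=369/9631: DF=(1 − 369/9631·(0))/(1+369/9631) = 9631/10000 ≈ 0.963100
step 2 [2y] bond c/1=29/400: DF=(2148871/2000000 − 29/400·(0.963100))/(1+29/400) = 9367/10000 ≈ 0.936700
step 3 [3y] bond c/1=1/80: DF=(77489/80000 − 1/80·(0.963100+0.936700))/(1+1/80) = 2333/2500 ≈ 0.933200
step 4 [4y] bond c/1=1/25: DF=(16719/15625 − 1/25·(0.963100+0.936700+0.933200))/(1+1/25) = 9199/10000 ≈ 0.919900
step 5 [5y] bond c/1=13/200: DF=(146351/125000 − 13/200·(0.963100+0.936700+0.933200+0.919900))/(1+13/200) = 8703/10000 ≈ 0.870300
step 6 [6y] bond c/1=9/400: DF=(3830011/4000000 − 9/400·(0.963100+0.936700+0.933200+0.919900+0.870300))/(1+9/400) = 8347/10000 ≈ 0.834700
step 7 [7y] swap r/1=2081/62498: DF=(1 − 2081/62498·(0.963100+0.936700+0.933200+0.919900+0.870300+0.834700))/(1+2081/62498) = 7919/10000 ≈ 0.791900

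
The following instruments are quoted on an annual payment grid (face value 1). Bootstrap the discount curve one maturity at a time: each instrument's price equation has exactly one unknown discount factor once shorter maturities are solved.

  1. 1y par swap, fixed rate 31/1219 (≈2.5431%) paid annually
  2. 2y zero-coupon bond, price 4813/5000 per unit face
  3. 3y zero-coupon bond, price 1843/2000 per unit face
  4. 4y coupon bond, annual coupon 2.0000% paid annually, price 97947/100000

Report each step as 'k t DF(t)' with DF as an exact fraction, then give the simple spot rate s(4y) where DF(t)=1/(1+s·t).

step 1 [1y] swap r/1=31/1219: DF=(1 − 31/1219·(0))/(1+31/1219) = 1219/1250 ≈ 0.975200
step 2 [2y] zero: DF = P = 4813/5000 ≈ 0.962600
step 3 [3y] zero: DF = P = 1843/2000 ≈ 0.921500
step 4 [4y] bond c/1=1/50: DF=(97947/100000 − 1/50·(0.975200+0.962600+0.921500))/(1+1/50) = 4521/5000 ≈ 0.904200

1 1 1219/1250
2 2 4813/5000
3 3 1843/2000
4 4 4521/5000
s(4y) = (1/(4521/5000) − 1)/(4) = 479/18084 ≈ 2.6488%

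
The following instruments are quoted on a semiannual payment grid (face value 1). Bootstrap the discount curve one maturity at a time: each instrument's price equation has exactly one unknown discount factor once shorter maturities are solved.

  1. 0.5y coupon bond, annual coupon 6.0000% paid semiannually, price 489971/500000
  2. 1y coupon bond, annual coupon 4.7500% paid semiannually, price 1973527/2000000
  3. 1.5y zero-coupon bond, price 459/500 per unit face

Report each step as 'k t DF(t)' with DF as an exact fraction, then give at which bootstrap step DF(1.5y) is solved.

1 1/2 4757/5000
2 1 4709/5000
3 3/2 459/500
DF(1.5y) is solved at step 3

step 1 [0.5y] bond c/2=3/100: DF=(489971/500000 − 3/100·(0))/(1+3/100) = 4757/5000 ≈ 0.951400
step 2 [1y] bond c/2=19/800: DF=(1973527/2000000 − 19/800·(0.951400))/(1+19/800) = 4709/5000 ≈ 0.941800
step 3 [1.5y] zero: DF = P = 459/500 ≈ 0.918000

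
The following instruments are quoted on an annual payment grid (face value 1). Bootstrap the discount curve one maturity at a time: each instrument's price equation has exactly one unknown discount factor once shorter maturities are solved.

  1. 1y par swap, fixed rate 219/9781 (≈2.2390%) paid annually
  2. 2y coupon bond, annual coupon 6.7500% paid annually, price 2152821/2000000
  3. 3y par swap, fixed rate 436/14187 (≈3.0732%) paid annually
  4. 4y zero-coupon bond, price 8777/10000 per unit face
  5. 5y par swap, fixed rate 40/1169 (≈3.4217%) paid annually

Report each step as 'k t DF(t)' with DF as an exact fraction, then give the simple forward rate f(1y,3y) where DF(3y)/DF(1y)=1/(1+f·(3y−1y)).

1 1 9781/10000
2 2 1893/2000
3 3 1141/1250
4 4 8777/10000
5 5 211/250
f(1y,3y) = ((9781/10000)/(1141/1250) − 1)/(2) = 653/18256 ≈ 3.5769%

step 1 [1y] swap r/1=219/9781: DF=(1 − 219/9781·(0))/(1+219/9781) = 9781/10000 ≈ 0.978100
step 2 [2y] bond c/1=27/400: DF=(2152821/2000000 − 27/400·(0.978100))/(1+27/400) = 1893/2000 ≈ 0.946500
step 3 [3y] swap r/1=436/14187: DF=(1 − 436/14187·(0.978100+0.946500))/(1+436/14187) = 1141/1250 ≈ 0.912800
step 4 [4y] zero: DF = P = 8777/10000 ≈ 0.877700
step 5 [5y] swap r/1=40/1169: DF=(1 − 40/1169·(0.978100+0.946500+0.912800+0.877700))/(1+40/1169) = 211/250 ≈ 0.844000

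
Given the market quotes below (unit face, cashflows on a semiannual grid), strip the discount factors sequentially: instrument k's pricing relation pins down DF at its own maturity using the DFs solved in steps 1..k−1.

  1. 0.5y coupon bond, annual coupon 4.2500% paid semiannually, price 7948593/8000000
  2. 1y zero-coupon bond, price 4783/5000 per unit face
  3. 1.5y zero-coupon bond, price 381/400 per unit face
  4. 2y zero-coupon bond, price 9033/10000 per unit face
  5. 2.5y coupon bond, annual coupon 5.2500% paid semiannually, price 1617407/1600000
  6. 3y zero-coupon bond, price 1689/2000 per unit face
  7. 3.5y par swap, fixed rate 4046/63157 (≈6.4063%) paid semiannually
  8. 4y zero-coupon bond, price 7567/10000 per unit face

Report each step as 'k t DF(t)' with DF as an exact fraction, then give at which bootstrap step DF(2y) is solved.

step 1 [0.5y] bond c/2=17/800: DF=(7948593/8000000 − 17/800·(0))/(1+17/800) = 9729/10000 ≈ 0.972900
step 2 [1y] zero: DF = P = 4783/5000 ≈ 0.956600
step 3 [1.5y] zero: DF = P = 381/400 ≈ 0.952500
step 4 [2y] zero: DF = P = 9033/10000 ≈ 0.903300
step 5 [2.5y] bond c/2=21/800: DF=(1617407/1600000 − 21/800·(0.972900+0.956600+0.952500+0.903300))/(1+21/800) = 4441/5000 ≈ 0.888200
step 6 [3y] zero: DF = P = 1689/2000 ≈ 0.844500
step 7 [3.5y] swap r/2=2023/63157: DF=(1 − 2023/63157·(0.972900+0.956600+0.952500+0.903300+0.888200+0.844500))/(1+2023/63157) = 7977/10000 ≈ 0.797700
step 8 [4y] zero: DF = P = 7567/10000 ≈ 0.756700

1 1/2 9729/10000
2 1 4783/5000
3 3/2 381/400
4 2 9033/10000
5 5/2 4441/5000
6 3 1689/2000
7 7/2 7977/10000
8 4 7567/10000
DF(2y) is solved at step 4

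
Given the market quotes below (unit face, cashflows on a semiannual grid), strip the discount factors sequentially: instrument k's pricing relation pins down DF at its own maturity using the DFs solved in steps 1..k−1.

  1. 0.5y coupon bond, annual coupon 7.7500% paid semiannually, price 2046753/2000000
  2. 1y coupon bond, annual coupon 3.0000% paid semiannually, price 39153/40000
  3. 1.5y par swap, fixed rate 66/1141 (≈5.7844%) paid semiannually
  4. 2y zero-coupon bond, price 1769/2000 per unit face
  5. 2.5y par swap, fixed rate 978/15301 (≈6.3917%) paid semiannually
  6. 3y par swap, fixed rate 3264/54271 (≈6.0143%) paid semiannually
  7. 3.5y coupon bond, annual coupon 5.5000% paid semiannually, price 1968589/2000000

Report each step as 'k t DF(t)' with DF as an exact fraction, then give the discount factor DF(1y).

step 1 [0.5y] bond c/2=31/800: DF=(2046753/2000000 − 31/800·(0))/(1+31/800) = 2463/2500 ≈ 0.985200
step 2 [1y] bond c/2=3/200: DF=(39153/40000 − 3/200·(0.985200))/(1+3/200) = 4749/5000 ≈ 0.949800
step 3 [1.5y] swap r/2=33/1141: DF=(1 − 33/1141·(0.985200+0.949800))/(1+33/1141) = 367/400 ≈ 0.917500
step 4 [2y] zero: DF = P = 1769/2000 ≈ 0.884500
step 5 [2.5y] swap r/2=489/15301: DF=(1 − 489/15301·(0.985200+0.949800+0.917500+0.884500))/(1+489/15301) = 8533/10000 ≈ 0.853300
step 6 [3y] swap r/2=1632/54271: DF=(1 − 1632/54271·(0.985200+0.949800+0.917500+0.884500+0.853300))/(1+1632/54271) = 523/625 ≈ 0.836800
step 7 [3.5y] bond c/2=11/400: DF=(1968589/2000000 − 11/400·(0.985200+0.949800+0.917500+0.884500+0.853300+0.836800))/(1+11/400) = 8127/10000 ≈ 0.812700

1 1/2 2463/2500
2 1 4749/5000
3 3/2 367/400
4 2 1769/2000
5 5/2 8533/10000
6 3 523/625
7 7/2 8127/10000
DF(1y) = 4749/5000 ≈ 0.949800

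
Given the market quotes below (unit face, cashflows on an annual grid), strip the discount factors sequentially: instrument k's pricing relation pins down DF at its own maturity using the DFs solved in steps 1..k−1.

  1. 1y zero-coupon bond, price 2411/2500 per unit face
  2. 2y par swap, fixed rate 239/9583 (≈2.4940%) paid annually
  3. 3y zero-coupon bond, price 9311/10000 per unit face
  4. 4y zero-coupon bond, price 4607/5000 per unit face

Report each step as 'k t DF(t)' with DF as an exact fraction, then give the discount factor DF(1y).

step 1 [1y] zero: DF = P = 2411/2500 ≈ 0.964400
step 2 [2y] swap r/1=239/9583: DF=(1 − 239/9583·(0.964400))/(1+239/9583) = 4761/5000 ≈ 0.952200
step 3 [3y] zero: DF = P = 9311/10000 ≈ 0.931100
step 4 [4y] zero: DF = P = 4607/5000 ≈ 0.921400

1 1 2411/2500
2 2 4761/5000
3 3 9311/10000
4 4 4607/5000
DF(1y) = 2411/2500 ≈ 0.964400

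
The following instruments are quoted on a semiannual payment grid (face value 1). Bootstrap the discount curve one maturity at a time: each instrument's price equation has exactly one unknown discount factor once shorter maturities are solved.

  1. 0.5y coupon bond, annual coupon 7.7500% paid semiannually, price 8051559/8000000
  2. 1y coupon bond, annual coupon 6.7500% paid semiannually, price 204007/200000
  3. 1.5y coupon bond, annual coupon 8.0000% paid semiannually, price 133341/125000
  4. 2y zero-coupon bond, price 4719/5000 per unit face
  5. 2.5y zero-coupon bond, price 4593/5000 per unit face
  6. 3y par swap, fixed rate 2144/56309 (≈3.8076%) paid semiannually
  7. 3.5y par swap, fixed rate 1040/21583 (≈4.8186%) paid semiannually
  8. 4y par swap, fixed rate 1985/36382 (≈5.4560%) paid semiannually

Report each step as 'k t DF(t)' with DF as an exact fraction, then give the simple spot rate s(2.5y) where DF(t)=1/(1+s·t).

1 1/2 9689/10000
2 1 9551/10000
3 3/2 9517/10000
4 2 4719/5000
5 5/2 4593/5000
6 3 558/625
7 7/2 211/250
8 4 1603/2000
s(2.5y) = (1/(4593/5000) − 1)/(5/2) = 814/22965 ≈ 3.5445%

step 1 [0.5y] bond c/2=31/800: DF=(8051559/8000000 − 31/800·(0))/(1+31/800) = 9689/10000 ≈ 0.968900
step 2 [1y] bond c/2=27/800: DF=(204007/200000 − 27/800·(0.968900))/(1+27/800) = 9551/10000 ≈ 0.955100
step 3 [1.5y] bond c/2=1/25: DF=(133341/125000 − 1/25·(0.968900+0.955100))/(1+1/25) = 9517/10000 ≈ 0.951700
step 4 [2y] zero: DF = P = 4719/5000 ≈ 0.943800
step 5 [2.5y] zero: DF = P = 4593/5000 ≈ 0.918600
step 6 [3y] swap r/2=1072/56309: DF=(1 − 1072/56309·(0.968900+0.955100+0.951700+0.943800+0.918600))/(1+1072/56309) = 558/625 ≈ 0.892800
step 7 [3.5y] swap r/2=520/21583: DF=(1 − 520/21583·(0.968900+0.955100+0.951700+0.943800+0.918600+0.892800))/(1+520/21583) = 211/250 ≈ 0.844000
step 8 [4y] swap r/2=1985/72764: DF=(1 − 1985/72764·(0.968900+0.955100+0.951700+0.943800+0.918600+0.892800+0.844000))/(1+1985/72764) = 1603/2000 ≈ 0.801500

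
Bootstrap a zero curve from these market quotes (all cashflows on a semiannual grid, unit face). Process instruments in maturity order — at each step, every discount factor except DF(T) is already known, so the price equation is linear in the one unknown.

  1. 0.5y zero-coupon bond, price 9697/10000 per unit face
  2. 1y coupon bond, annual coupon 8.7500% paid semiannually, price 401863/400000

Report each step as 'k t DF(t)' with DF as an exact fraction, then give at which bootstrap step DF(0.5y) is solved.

1 1/2 9697/10000
2 1 9219/10000
DF(0.5y) is solved at step 1

step 1 [0.5y] zero: DF = P = 9697/10000 ≈ 0.969700
step 2 [1y] bond c/2=7/160: DF=(401863/400000 − 7/160·(0.969700))/(1+7/160) = 9219/10000 ≈ 0.921900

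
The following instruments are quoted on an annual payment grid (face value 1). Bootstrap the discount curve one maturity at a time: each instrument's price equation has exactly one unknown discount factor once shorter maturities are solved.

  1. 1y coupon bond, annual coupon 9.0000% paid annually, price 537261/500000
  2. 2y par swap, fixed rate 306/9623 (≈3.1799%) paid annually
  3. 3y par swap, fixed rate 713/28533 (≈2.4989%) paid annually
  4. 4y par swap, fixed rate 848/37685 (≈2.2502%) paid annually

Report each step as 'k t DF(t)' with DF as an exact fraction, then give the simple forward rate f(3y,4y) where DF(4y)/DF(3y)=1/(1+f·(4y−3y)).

step 1 [1y] bond c/1=9/100: DF=(537261/500000 − 9/100·(0))/(1+9/100) = 4929/5000 ≈ 0.985800
step 2 [2y] swap r/1=306/9623: DF=(1 − 306/9623·(0.985800))/(1+306/9623) = 2347/2500 ≈ 0.938800
step 3 [3y] swap r/1=713/28533: DF=(1 − 713/28533·(0.985800+0.938800))/(1+713/28533) = 9287/10000 ≈ 0.928700
step 4 [4y] swap r/1=848/37685: DF=(1 − 848/37685·(0.985800+0.938800+0.928700))/(1+848/37685) = 572/625 ≈ 0.915200

1 1 4929/5000
2 2 2347/2500
3 3 9287/10000
4 4 572/625
f(3y,4y) = ((9287/10000)/(572/625) − 1)/(1) = 135/9152 ≈ 1.4751%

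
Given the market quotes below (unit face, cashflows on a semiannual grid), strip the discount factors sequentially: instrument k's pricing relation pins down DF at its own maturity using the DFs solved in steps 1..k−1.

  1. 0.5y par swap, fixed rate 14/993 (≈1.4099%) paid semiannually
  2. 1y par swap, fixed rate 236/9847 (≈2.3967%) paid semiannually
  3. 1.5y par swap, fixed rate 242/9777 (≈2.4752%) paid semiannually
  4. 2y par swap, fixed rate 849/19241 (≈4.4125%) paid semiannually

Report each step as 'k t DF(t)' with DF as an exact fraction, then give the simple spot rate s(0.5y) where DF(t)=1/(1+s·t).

1 1/2 993/1000
2 1 2441/2500
3 3/2 9637/10000
4 2 9151/10000
s(0.5y) = (1/(993/1000) − 1)/(1/2) = 14/993 ≈ 1.4099%

step 1 [0.5y] swap r/2=7/993: DF=(1 − 7/993·(0))/(1+7/993) = 993/1000 ≈ 0.993000
step 2 [1y] swap r/2=118/9847: DF=(1 − 118/9847·(0.993000))/(1+118/9847) = 2441/2500 ≈ 0.976400
step 3 [1.5y] swap r/2=121/9777: DF=(1 − 121/9777·(0.993000+0.976400))/(1+121/9777) = 9637/10000 ≈ 0.963700
step 4 [2y] swap r/2=849/38482: DF=(1 − 849/38482·(0.993000+0.976400+0.963700))/(1+849/38482) = 9151/10000 ≈ 0.915100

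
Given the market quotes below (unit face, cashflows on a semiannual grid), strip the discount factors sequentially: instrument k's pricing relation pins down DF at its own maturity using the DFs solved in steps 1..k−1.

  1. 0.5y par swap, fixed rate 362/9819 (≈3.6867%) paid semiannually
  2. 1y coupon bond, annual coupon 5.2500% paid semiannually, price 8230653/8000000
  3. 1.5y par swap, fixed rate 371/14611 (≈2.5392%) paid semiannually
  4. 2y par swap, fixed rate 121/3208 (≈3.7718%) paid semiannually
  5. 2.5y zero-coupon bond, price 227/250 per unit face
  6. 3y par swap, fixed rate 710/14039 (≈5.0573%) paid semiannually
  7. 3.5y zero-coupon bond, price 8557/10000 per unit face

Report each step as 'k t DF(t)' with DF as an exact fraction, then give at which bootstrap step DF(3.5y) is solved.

step 1 [0.5y] swap r/2=181/9819: DF=(1 − 181/9819·(0))/(1+181/9819) = 9819/10000 ≈ 0.981900
step 2 [1y] bond c/2=21/800: DF=(8230653/8000000 − 21/800·(0.981900))/(1+21/800) = 4887/5000 ≈ 0.977400
step 3 [1.5y] swap r/2=371/29222: DF=(1 − 371/29222·(0.981900+0.977400))/(1+371/29222) = 9629/10000 ≈ 0.962900
step 4 [2y] swap r/2=121/6416: DF=(1 − 121/6416·(0.981900+0.977400+0.962900))/(1+121/6416) = 4637/5000 ≈ 0.927400
step 5 [2.5y] zero: DF = P = 227/250 ≈ 0.908000
step 6 [3y] swap r/2=355/14039: DF=(1 − 355/14039·(0.981900+0.977400+0.962900+0.927400+0.908000))/(1+355/14039) = 429/500 ≈ 0.858000
step 7 [3.5y] zero: DF = P = 8557/10000 ≈ 0.855700

1 1/2 9819/10000
2 1 4887/5000
3 3/2 9629/10000
4 2 4637/5000
5 5/2 227/250
6 3 429/500
7 7/2 8557/10000
DF(3.5y) is solved at step 7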